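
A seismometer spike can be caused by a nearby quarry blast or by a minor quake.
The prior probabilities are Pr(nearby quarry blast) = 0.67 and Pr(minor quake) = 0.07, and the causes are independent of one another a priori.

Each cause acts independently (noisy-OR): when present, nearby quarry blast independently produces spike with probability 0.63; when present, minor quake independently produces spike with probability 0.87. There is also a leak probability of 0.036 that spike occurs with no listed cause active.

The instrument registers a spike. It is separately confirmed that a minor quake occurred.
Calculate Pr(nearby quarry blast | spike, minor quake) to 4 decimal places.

Under noisy-OR, P(spike | causes) = 1 − (1−0.036)·∏(1−qᵢ) over the active causes.
P(spike | minor quake) = 0.87468×0.33 + 0.953632×0.67 = 0.288644 + 0.638933 = 0.927577
Of this, 0.638933 comes from 0.953632×0.67 (the nearby quarry blast=true cases).
P(nearby quarry blast | spike, minor quake) = 0.638933 / 0.927577 ≈ 0.6888

Pr(nearby quarry blast | spike, minor quake) ≈ 0.6888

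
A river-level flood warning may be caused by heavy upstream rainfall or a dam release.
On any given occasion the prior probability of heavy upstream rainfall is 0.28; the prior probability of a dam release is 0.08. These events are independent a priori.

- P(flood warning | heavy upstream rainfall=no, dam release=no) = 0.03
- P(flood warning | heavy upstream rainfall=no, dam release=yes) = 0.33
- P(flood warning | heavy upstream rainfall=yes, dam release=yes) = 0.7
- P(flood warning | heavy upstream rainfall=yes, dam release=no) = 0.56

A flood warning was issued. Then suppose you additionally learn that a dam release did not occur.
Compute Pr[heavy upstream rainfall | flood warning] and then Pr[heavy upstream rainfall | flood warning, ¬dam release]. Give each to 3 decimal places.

Pr[heavy upstream rainfall | flood warning] ≈ 0.804; Pr[heavy upstream rainfall | flood warning, ¬dam release] ≈ 0.879

Numerator (weight on configurations with heavy upstream rainfall): 0.144256 + 0.015680 = 0.159936
The normalizing constant is 0.03·0.72·0.92 + 0.33·0.72·0.08 + 0.56·0.28·0.92 + 0.7·0.28·0.08 = 0.198816
P(heavy upstream rainfall | flood warning) = 0.159936/0.198816 ≈ 0.804

With the extra evidence:
P(flood warning | ¬dam release) = 0.03·0.72 + 0.56·0.28 = 0.021600 + 0.156800 = 0.178400
The heavy upstream rainfall-present share is 0.56·0.28 = 0.156800.
Hence the posterior is 0.156800/0.178400 ≈ 0.879.
With dam release excluded, heavy upstream rainfall must carry more of the explanatory weight for the flood warning.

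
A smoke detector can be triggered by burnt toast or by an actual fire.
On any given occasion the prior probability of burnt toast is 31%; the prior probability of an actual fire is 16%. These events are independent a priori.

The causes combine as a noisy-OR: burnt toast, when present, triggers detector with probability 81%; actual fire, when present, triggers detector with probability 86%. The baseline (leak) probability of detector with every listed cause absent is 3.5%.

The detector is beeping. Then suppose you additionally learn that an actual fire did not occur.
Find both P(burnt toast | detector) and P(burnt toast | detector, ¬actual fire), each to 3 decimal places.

P(burnt toast | detector) ≈ 0.693; P(burnt toast | detector, ¬actual fire) ≈ 0.913

Under noisy-OR, P(detector | causes) = 1 − (1−0.035)·∏(1−qᵢ) over the active causes.
Enumerate the 4 (burnt toast, actual fire) configurations and weight by the priors:
  P(detector) = 0.035×0.69×0.84 + 0.8649×0.69×0.16 + 0.81665×0.31×0.84 + 0.974331×0.31×0.16
        = 0.020286 + 0.095485 + 0.212656 + 0.048327 = 0.376754
The terms with burnt toast present sum to 0.260983, so
  P(burnt toast | detector) = 0.260983 / 0.376754 ≈ 0.693

Now also conditioning on actual fire≠true:
Numerator (weight on configurations with burnt toast): 0.81665·0.31 = 0.253161
Normalizer over all consistent configurations: 0.035·0.69 + 0.81665·0.31 = 0.277311
P(burnt toast | detector, ¬actual fire) = 0.253161/0.277311 ≈ 0.913
Ruling out actual fire raises the posterior on burnt toast — the flip side of explaining away.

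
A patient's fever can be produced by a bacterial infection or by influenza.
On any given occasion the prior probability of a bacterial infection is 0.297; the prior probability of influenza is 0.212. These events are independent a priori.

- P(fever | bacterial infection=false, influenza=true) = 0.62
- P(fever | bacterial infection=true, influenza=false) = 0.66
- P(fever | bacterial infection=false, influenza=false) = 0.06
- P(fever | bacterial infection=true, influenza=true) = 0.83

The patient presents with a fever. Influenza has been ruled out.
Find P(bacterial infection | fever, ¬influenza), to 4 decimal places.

P(bacterial infection | fever, ¬influenza) ≈ 0.8229

For the numerator, keep only bacterial infection=true terms: 0.66*0.297 = 0.196020
Normalizer over all consistent configurations: 0.06*0.703 + 0.66*0.297 = 0.238200
P(bacterial infection | fever, ¬influenza) = 0.196020/0.238200 ≈ 0.8229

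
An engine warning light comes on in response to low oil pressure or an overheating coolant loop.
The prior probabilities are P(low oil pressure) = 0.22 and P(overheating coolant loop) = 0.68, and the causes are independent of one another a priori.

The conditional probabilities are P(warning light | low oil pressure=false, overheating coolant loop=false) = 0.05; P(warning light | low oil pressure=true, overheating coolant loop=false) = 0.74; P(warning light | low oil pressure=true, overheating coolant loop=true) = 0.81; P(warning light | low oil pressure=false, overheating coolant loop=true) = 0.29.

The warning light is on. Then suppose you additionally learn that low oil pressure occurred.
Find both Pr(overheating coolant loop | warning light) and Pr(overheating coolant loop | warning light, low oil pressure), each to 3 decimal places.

P(warning light) = 0.05·0.78·0.32 + 0.29·0.78·0.68 + 0.74·0.22·0.32 + 0.81·0.22·0.68 = 0.012480 + 0.153816 + 0.052096 + 0.121176 = 0.339568
Restricting to configurations with overheating coolant loop present: 0.153816 + 0.121176 = 0.274992.
So P(overheating coolant loop | warning light) = 0.274992/0.339568 ≈ 0.810.

Now also conditioning on low oil pressure=true:
For the numerator, keep only overheating coolant loop=true terms: 0.81·0.68 = 0.550800
Normalizer over all consistent configurations: 0.74·0.32 + 0.81·0.68 = 0.787600
P(overheating coolant loop | warning light, low oil pressure) = 0.550800/0.787600 ≈ 0.699
The drop from 0.810 to 0.699 is the explaining-away (discounting) effect.

Pr(overheating coolant loop | warning light) ≈ 0.810; Pr(overheating coolant loop | warning light, low oil pressure) ≈ 0.699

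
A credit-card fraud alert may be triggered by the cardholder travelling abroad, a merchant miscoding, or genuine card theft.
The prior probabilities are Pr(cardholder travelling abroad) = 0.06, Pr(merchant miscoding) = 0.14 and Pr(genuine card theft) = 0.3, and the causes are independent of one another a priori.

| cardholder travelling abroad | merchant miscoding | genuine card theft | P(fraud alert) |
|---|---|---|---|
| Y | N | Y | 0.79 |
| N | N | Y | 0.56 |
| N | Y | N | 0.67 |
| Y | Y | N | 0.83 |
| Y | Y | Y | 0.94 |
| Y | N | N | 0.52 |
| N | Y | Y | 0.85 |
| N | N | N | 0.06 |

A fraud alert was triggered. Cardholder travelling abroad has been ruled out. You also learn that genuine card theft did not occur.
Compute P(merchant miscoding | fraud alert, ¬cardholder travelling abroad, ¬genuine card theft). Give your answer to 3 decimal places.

P(merchant miscoding | fraud alert, ¬cardholder travelling abroad, ¬genuine card theft) ≈ 0.645

P(fraud alert | ¬cardholder travelling abroad, ¬genuine card theft) = 0.06*0.86 + 0.67*0.14 = 0.051600 + 0.093800 = 0.145400
The merchant miscoding-present share is 0.67*0.14 = 0.093800.
P(merchant miscoding | fraud alert, ¬cardholder travelling abroad, ¬genuine card theft) = 0.093800 / 0.145400 ≈ 0.645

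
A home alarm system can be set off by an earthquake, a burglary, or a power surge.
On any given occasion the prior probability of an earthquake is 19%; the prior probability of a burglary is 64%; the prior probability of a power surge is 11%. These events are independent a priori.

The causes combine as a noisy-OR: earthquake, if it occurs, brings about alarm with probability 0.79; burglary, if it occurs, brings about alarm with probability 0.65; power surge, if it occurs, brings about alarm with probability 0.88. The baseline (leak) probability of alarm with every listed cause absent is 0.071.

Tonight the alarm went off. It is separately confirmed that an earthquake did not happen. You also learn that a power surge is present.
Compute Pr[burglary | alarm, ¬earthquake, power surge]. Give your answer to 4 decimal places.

Under noisy-OR, P(alarm | causes) = 1 − (1−0.071)·∏(1−qᵢ) over the active causes.
Numerator (weight on configurations with burglary): 0.960982*0.64 = 0.615028
The normalizing constant is 0.88852*0.36 + 0.960982*0.64 = 0.934895
Posterior = 0.615028 / 0.934895 ≈ 0.6579

Pr[burglary | alarm, ¬earthquake, power surge] ≈ 0.6579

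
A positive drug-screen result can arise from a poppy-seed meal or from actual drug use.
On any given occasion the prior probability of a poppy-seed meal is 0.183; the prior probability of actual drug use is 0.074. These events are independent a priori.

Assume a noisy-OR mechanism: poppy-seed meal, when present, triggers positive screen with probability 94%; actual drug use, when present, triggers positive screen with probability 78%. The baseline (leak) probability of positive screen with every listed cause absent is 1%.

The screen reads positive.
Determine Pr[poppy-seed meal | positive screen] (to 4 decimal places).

Under noisy-OR, P(positive screen | causes) = 1 − (1−0.01)·∏(1−qᵢ) over the active causes.
P(positive screen) = 0.01*0.817*0.926 + 0.7822*0.817*0.074 + 0.9406*0.183*0.926 + 0.986932*0.183*0.074 = 0.007565 + 0.047290 + 0.159392 + 0.013365 = 0.227612
Restricting to configurations with poppy-seed meal present: 0.159392 + 0.013365 = 0.172757.
Hence the posterior is 0.172757/0.227612 ≈ 0.7590.

Pr[poppy-seed meal | positive screen] ≈ 0.7590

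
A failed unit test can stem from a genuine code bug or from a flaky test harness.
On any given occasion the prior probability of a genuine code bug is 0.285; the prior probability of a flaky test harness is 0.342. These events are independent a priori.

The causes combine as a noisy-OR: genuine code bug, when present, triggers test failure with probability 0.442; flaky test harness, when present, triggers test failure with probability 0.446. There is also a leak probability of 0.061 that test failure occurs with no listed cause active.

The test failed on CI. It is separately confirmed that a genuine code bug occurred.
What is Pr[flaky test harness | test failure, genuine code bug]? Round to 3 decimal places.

Under noisy-OR, P(test failure | causes) = 1 − (1−0.061)·∏(1−qᵢ) over the active causes.
For the numerator, keep only flaky test harness=true terms: 0.709725·0.342 = 0.242726
Normalizer over all consistent configurations: 0.476038·0.658 + 0.709725·0.342 = 0.555959
Posterior = 0.242726 / 0.555959 ≈ 0.437

Pr[flaky test harness | test failure, genuine code bug] ≈ 0.437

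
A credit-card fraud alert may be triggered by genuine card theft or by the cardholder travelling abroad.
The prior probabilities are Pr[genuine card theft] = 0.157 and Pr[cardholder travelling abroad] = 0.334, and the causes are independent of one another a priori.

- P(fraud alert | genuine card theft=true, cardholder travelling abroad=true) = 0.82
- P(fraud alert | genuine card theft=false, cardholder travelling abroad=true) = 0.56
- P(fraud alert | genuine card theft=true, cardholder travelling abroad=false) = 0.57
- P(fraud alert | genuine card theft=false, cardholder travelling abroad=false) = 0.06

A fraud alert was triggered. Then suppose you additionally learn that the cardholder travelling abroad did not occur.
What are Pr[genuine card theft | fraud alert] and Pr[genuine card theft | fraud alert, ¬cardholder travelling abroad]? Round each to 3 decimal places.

Pr[genuine card theft | fraud alert] ≈ 0.349; Pr[genuine card theft | fraud alert, ¬cardholder travelling abroad] ≈ 0.639

P(fraud alert) = 0.06×0.843×0.666 + 0.56×0.843×0.334 + 0.57×0.157×0.666 + 0.82×0.157×0.334 = 0.033686 + 0.157675 + 0.059600 + 0.042999 = 0.293960
The genuine card theft-present share is 0.059600 + 0.042999 = 0.102599.
Hence the posterior is 0.102599/0.293960 ≈ 0.349.

Now condition on the additional information:
Sum P(fraud alert|·) weighted by the priors over both values of genuine card theft:
  P(fraud alert | ¬cardholder travelling abroad) = 0.06×0.843 + 0.57×0.157
        = 0.050580 + 0.089490 = 0.140070
The terms with genuine card theft present sum to 0.089490, so
  P(genuine card theft | fraud alert, ¬cardholder travelling abroad) = 0.089490 / 0.140070 ≈ 0.639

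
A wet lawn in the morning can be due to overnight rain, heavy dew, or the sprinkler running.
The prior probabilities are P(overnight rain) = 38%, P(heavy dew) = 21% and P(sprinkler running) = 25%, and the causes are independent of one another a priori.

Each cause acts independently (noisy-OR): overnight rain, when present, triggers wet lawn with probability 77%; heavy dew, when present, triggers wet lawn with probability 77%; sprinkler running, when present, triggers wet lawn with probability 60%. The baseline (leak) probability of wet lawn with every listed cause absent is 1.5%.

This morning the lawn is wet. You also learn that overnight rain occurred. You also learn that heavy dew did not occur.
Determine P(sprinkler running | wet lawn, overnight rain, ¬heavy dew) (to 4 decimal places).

P(sprinkler running | wet lawn, overnight rain, ¬heavy dew) ≈ 0.2816

Under noisy-OR, P(wet lawn | causes) = 1 − (1−0.015)·∏(1−qᵢ) over the active causes.
P(wet lawn | overnight rain, ¬heavy dew) = 0.77345*0.75 + 0.90938*0.25 = 0.580087 + 0.227345 = 0.807432
Of this, 0.227345 comes from 0.90938*0.25 (the sprinkler running=true cases).
Hence the posterior is 0.227345/0.807432 ≈ 0.2816.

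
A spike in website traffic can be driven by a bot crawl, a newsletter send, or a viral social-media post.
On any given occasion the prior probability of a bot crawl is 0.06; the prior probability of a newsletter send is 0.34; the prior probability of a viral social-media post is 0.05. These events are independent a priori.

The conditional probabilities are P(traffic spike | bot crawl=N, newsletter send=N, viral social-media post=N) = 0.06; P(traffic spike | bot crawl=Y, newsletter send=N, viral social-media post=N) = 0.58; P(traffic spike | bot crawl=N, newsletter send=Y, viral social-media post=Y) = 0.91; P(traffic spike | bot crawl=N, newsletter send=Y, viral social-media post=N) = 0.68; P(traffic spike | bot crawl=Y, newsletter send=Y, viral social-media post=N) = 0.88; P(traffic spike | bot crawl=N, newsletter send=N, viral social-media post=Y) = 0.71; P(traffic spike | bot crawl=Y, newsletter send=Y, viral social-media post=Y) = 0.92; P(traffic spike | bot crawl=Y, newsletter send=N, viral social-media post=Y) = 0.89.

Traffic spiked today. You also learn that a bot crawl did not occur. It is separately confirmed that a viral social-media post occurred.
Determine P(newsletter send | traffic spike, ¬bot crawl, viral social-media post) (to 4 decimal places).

For the numerator, keep only newsletter send=true terms: 0.91*0.34 = 0.309400
Denominator P(traffic spike | ¬bot crawl, viral social-media post): 0.71*0.66 + 0.91*0.34 = 0.778000
Posterior = 0.309400 / 0.778000 ≈ 0.3977

P(newsletter send | traffic spike, ¬bot crawl, viral social-media post) ≈ 0.3977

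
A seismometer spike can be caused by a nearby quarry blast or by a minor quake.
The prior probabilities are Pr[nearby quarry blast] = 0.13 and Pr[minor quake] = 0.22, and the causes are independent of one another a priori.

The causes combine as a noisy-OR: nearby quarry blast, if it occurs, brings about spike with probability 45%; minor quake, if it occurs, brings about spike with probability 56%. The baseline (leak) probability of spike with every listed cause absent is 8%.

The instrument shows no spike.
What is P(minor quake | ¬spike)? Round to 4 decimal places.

Under noisy-OR, P(spike | causes) = 1 − (1−0.08)·∏(1−qᵢ) over the active causes.
P(¬spike) = 0.92*0.87*0.78 + 0.4048*0.87*0.22 + 0.506*0.13*0.78 + 0.22264*0.13*0.22 = 0.624312 + 0.077479 + 0.051308 + 0.006368 = 0.759467
Of this, 0.083847 comes from 0.077479 + 0.006368 (the minor quake=true cases).
P(minor quake | ¬spike) = 0.083847 / 0.759467 ≈ 0.1104

P(minor quake | ¬spike) ≈ 0.1104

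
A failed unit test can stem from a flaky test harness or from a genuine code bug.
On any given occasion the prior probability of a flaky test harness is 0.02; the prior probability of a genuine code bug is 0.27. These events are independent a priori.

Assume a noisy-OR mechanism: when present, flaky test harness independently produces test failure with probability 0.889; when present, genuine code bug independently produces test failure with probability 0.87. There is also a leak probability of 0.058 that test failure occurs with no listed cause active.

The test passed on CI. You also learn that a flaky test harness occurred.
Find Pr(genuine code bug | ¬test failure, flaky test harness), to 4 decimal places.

Under noisy-OR, P(test failure | causes) = 1 − (1−0.058)·∏(1−qᵢ) over the active causes.
By total probability over both values of genuine code bug:
  P(¬test failure | flaky test harness) = 0.104562*0.73 + 0.013593*0.27
        = 0.076330 + 0.003670 = 0.080000
Keeping only the genuine code bug-present terms gives 0.003670, so
  P(genuine code bug | ¬test failure, flaky test harness) = 0.003670 / 0.080000 ≈ 0.0459

Pr(genuine code bug | ¬test failure, flaky test harness) ≈ 0.0459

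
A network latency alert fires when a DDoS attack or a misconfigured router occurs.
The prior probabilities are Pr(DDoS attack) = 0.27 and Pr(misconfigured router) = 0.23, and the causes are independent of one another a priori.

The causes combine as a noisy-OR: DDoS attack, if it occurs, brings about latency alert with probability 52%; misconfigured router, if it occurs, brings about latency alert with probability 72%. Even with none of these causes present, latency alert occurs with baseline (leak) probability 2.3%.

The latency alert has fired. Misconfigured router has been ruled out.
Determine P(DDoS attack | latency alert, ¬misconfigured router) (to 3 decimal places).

Under noisy-OR, P(latency alert | causes) = 1 − (1−0.023)·∏(1−qᵢ) over the active causes.
Numerator (weight on configurations with DDoS attack): 0.53104·0.27 = 0.143381
Denominator P(latency alert | ¬misconfigured router): 0.023·0.73 + 0.53104·0.27 = 0.160171
P(DDoS attack | latency alert, ¬misconfigured router) = 0.143381/0.160171 ≈ 0.895

P(DDoS attack | latency alert, ¬misconfigured router) ≈ 0.895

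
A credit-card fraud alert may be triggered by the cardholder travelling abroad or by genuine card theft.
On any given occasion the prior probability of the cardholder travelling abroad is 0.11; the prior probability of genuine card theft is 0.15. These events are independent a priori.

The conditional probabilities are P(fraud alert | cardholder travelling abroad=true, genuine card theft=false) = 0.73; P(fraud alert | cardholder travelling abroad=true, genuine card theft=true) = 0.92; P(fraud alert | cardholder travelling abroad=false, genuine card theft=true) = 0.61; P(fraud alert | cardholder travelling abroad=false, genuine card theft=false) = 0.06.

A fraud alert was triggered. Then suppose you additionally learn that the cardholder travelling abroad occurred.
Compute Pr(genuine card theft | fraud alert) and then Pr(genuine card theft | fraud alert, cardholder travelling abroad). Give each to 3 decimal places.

Pr(genuine card theft | fraud alert) ≈ 0.460; Pr(genuine card theft | fraud alert, cardholder travelling abroad) ≈ 0.182

By total probability over the 4 (cardholder travelling abroad, genuine card theft) configurations:
  P(fraud alert) = 0.06·0.89·0.85 + 0.61·0.89·0.15 + 0.73·0.11·0.85 + 0.92·0.11·0.15
        = 0.045390 + 0.081435 + 0.068255 + 0.015180 = 0.210260
Configurations with genuine card theft contribute 0.096615, so
  P(genuine card theft | fraud alert) = 0.096615 / 0.210260 ≈ 0.460

With the extra evidence:
Sum P(fraud alert|·) weighted by the priors over both values of genuine card theft:
  P(fraud alert | cardholder travelling abroad) = 0.73×0.85 + 0.92×0.15
        = 0.620500 + 0.138000 = 0.758500
Configurations with genuine card theft contribute 0.138000, so
  P(genuine card theft | fraud alert, cardholder travelling abroad) = 0.138000 / 0.758500 ≈ 0.182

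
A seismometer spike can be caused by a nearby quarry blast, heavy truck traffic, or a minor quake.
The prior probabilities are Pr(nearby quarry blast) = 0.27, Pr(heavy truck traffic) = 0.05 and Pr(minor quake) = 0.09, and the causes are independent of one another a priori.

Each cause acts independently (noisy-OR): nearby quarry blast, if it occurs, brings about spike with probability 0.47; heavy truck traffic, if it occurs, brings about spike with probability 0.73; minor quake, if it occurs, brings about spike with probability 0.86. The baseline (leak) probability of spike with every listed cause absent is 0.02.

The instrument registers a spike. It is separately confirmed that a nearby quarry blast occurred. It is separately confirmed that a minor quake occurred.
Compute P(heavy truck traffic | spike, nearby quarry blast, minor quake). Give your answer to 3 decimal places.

Under noisy-OR, P(spike | causes) = 1 − (1−0.02)·∏(1−qᵢ) over the active causes.
P(spike | nearby quarry blast, minor quake) = 0.927284*0.95 + 0.980367*0.05 = 0.880920 + 0.049018 = 0.929938
Of this, 0.049018 comes from 0.980367*0.05 (the heavy truck traffic=true cases).
P(heavy truck traffic | spike, nearby quarry blast, minor quake) = 0.049018 / 0.929938 ≈ 0.053

P(heavy truck traffic | spike, nearby quarry blast, minor quake) ≈ 0.053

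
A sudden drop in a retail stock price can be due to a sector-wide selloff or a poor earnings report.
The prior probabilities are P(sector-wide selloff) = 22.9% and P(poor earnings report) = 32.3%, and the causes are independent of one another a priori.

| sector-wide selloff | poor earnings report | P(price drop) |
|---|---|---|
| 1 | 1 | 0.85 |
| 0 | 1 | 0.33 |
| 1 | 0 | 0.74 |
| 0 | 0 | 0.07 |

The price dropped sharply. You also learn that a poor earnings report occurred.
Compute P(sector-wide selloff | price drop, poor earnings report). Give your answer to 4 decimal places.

By total probability over both values of sector-wide selloff:
  P(price drop | poor earnings report) = 0.33×0.771 + 0.85×0.229
        = 0.254430 + 0.194650 = 0.449080
Configurations with sector-wide selloff contribute 0.194650, so
  P(sector-wide selloff | price drop, poor earnings report) = 0.194650 / 0.449080 ≈ 0.4334

P(sector-wide selloff | price drop, poor earnings report) ≈ 0.4334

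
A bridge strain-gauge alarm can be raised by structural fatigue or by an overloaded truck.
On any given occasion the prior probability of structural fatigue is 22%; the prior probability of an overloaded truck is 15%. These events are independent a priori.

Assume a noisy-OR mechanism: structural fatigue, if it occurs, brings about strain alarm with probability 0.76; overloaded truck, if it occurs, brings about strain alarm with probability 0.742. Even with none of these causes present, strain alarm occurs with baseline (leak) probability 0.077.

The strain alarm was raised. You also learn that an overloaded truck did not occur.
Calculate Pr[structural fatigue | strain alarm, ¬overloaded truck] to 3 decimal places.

Pr[structural fatigue | strain alarm, ¬overloaded truck] ≈ 0.740

Under noisy-OR, P(strain alarm | causes) = 1 − (1−0.077)·∏(1−qᵢ) over the active causes.
Sum P(strain alarm|·) weighted by the priors over both values of structural fatigue:
  P(strain alarm | ¬overloaded truck) = 0.077*0.78 + 0.77848*0.22
        = 0.060060 + 0.171266 = 0.231326
Configurations with structural fatigue contribute 0.171266, so
  P(structural fatigue | strain alarm, ¬overloaded truck) = 0.171266 / 0.231326 ≈ 0.740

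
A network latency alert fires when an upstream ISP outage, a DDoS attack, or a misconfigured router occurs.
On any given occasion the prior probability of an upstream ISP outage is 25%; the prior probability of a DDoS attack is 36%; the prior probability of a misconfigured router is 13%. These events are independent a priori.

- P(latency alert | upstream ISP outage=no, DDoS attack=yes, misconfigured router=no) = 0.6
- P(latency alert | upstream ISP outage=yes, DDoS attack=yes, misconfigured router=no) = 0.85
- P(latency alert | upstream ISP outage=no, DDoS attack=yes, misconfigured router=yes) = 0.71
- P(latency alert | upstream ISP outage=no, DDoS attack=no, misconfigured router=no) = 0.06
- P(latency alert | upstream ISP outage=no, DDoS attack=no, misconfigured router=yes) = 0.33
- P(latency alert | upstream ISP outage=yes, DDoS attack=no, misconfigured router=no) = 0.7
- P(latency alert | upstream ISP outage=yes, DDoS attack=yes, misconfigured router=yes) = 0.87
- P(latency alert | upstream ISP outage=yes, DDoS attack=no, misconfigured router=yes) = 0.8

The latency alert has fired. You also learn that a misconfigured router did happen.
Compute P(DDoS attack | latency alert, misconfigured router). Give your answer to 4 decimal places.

P(DDoS attack | latency alert, misconfigured router) ≈ 0.4853

For the numerator, keep only DDoS attack=true terms: 0.191700 + 0.078300 = 0.270000
Normalizer over all consistent configurations: 0.33·0.75·0.64 + 0.71·0.75·0.36 + 0.8·0.25·0.64 + 0.87·0.25·0.36 = 0.556400
P(DDoS attack | latency alert, misconfigured router) = 0.270000/0.556400 ≈ 0.4853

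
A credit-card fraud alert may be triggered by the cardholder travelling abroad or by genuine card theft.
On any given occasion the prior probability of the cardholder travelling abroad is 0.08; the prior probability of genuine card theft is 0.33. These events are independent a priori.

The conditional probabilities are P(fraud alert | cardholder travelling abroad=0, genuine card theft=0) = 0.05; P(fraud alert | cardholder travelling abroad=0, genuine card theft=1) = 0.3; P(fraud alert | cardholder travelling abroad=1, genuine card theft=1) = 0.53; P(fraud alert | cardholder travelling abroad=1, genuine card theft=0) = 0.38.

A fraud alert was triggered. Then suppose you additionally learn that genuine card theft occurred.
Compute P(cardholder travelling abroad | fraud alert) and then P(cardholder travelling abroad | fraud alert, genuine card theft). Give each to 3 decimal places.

P(cardholder travelling abroad | fraud alert) ≈ 0.220; P(cardholder travelling abroad | fraud alert, genuine card theft) ≈ 0.133

P(fraud alert) = 0.05*0.92*0.67 + 0.3*0.92*0.33 + 0.38*0.08*0.67 + 0.53*0.08*0.33 = 0.030820 + 0.091080 + 0.020368 + 0.013992 = 0.156260
Restricting to configurations with cardholder travelling abroad present: 0.020368 + 0.013992 = 0.034360.
Hence the posterior is 0.034360/0.156260 ≈ 0.220.

Now also conditioning on genuine card theft=true:
Weight on cardholder travelling abroad=true, given the evidence: 0.53·0.08 = 0.042400
The normalizing constant is 0.3·0.92 + 0.53·0.08 = 0.318400
P(cardholder travelling abroad | fraud alert, genuine card theft) = 0.042400/0.318400 ≈ 0.133
Conditioning on genuine card theft lowers the posterior on cardholder travelling abroad: the classic explaining-away effect in a common-effect structure.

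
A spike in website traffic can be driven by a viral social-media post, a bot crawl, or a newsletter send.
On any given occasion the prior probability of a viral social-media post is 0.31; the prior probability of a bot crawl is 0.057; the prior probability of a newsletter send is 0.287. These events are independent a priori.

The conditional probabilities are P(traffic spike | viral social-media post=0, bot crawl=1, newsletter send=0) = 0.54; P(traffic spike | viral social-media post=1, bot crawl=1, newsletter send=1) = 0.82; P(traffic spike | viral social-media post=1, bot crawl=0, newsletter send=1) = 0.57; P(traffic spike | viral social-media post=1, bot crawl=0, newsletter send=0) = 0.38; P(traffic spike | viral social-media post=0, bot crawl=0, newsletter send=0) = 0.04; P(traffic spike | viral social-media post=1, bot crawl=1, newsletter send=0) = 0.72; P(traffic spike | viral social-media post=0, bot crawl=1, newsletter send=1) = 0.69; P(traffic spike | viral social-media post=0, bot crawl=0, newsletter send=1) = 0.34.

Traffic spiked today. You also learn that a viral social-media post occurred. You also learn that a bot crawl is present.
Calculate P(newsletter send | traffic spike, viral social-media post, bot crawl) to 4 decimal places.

P(newsletter send | traffic spike, viral social-media post, bot crawl) ≈ 0.3143

Weight on newsletter send=true, given the evidence: 0.82·0.287 = 0.235340
Denominator P(traffic spike | viral social-media post, bot crawl): 0.72·0.713 + 0.82·0.287 = 0.748700
Posterior = 0.235340 / 0.748700 ≈ 0.3143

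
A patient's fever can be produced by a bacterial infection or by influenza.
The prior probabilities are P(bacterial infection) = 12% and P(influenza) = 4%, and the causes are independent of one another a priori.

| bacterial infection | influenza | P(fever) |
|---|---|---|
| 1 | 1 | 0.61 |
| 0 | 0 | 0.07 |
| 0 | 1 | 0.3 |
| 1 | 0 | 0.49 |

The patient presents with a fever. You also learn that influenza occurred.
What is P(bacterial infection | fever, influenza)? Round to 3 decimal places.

P(bacterial infection | fever, influenza) ≈ 0.217

Enumerate both values of bacterial infection and weight by the priors:
  P(fever | influenza) = 0.3×0.88 + 0.61×0.12
        = 0.264000 + 0.073200 = 0.337200
The terms with bacterial infection present sum to 0.073200, so
  P(bacterial infection | fever, influenza) = 0.073200 / 0.337200 ≈ 0.217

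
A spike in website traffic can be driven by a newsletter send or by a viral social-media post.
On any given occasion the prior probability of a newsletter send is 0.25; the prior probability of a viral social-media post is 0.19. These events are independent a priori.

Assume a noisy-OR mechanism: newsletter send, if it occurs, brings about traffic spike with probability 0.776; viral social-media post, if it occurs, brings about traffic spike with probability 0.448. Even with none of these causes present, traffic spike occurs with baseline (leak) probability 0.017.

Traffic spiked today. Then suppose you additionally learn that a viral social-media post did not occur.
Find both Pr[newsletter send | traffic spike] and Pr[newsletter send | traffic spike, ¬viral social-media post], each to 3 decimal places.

Pr[newsletter send | traffic spike] ≈ 0.726; Pr[newsletter send | traffic spike, ¬viral social-media post] ≈ 0.939

Under noisy-OR, P(traffic spike | causes) = 1 − (1−0.017)·∏(1−qᵢ) over the active causes.
By total probability over the 4 (newsletter send, viral social-media post) configurations:
  P(traffic spike) = 0.017×0.75×0.81 + 0.457384×0.75×0.19 + 0.779808×0.25×0.81 + 0.878454×0.25×0.19
        = 0.010328 + 0.065177 + 0.157911 + 0.041727 = 0.275143
The terms with newsletter send present sum to 0.199638, so
  P(newsletter send | traffic spike) = 0.199638 / 0.275143 ≈ 0.726

With the extra evidence:
Enumerate both values of newsletter send and weight by the priors:
  P(traffic spike | ¬viral social-media post) = 0.017*0.75 + 0.779808*0.25
        = 0.012750 + 0.194952 = 0.207702
Keeping only the newsletter send-present terms gives 0.194952, so
  P(newsletter send | traffic spike, ¬viral social-media post) = 0.194952 / 0.207702 ≈ 0.939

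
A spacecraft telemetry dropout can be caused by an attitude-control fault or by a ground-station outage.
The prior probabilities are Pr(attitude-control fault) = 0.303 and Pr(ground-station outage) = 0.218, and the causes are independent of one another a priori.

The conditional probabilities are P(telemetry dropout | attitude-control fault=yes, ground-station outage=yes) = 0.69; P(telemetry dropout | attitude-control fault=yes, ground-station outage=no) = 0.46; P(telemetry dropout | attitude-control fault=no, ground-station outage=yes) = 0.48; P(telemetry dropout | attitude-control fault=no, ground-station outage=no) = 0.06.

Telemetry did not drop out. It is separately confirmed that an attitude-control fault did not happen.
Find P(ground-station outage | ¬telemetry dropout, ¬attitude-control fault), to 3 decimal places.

P(ground-station outage | ¬telemetry dropout, ¬attitude-control fault) ≈ 0.134

By total probability over both values of ground-station outage:
  P(¬telemetry dropout | ¬attitude-control fault) = 0.94·0.782 + 0.52·0.218
        = 0.735080 + 0.113360 = 0.848440
Keeping only the ground-station outage-present terms gives 0.113360, so
  P(ground-station outage | ¬telemetry dropout, ¬attitude-control fault) = 0.113360 / 0.848440 ≈ 0.134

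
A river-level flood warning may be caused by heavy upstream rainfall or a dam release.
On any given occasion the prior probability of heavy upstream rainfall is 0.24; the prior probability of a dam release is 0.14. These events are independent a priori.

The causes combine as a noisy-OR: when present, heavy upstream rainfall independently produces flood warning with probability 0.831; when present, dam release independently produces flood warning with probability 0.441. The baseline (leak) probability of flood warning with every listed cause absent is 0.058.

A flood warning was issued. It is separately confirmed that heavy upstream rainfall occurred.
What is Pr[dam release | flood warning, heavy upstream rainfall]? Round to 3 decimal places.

Under noisy-OR, P(flood warning | causes) = 1 − (1−0.058)·∏(1−qᵢ) over the active causes.
P(flood warning | heavy upstream rainfall) = 0.840802·0.86 + 0.911008·0.14 = 0.723090 + 0.127541 = 0.850631
Restricting to configurations with dam release present: 0.911008·0.14 = 0.127541.
P(dam release | flood warning, heavy upstream rainfall) = 0.127541 / 0.850631 ≈ 0.150

Pr[dam release | flood warning, heavy upstream rainfall] ≈ 0.150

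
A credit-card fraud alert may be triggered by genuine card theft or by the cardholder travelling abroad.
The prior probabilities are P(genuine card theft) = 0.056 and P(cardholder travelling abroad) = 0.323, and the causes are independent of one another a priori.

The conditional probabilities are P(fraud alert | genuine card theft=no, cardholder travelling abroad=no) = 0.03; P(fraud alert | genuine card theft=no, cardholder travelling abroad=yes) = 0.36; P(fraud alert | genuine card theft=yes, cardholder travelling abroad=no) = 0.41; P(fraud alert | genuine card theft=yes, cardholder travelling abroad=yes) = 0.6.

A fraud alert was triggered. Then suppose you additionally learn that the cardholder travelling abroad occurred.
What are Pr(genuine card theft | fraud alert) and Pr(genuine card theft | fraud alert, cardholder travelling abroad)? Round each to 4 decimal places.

Numerator (weight on configurations with genuine card theft): 0.015544 + 0.010853 = 0.026397
Denominator P(fraud alert): 0.03×0.944×0.677 + 0.36×0.944×0.323 + 0.41×0.056×0.677 + 0.6×0.056×0.323 = 0.155338
P(genuine card theft | fraud alert) = 0.026397/0.155338 ≈ 0.1699

Now also conditioning on cardholder travelling abroad=true:
P(fraud alert | cardholder travelling abroad) = 0.36×0.944 + 0.6×0.056 = 0.339840 + 0.033600 = 0.373440
The genuine card theft-present share is 0.6×0.056 = 0.033600.
Hence the posterior is 0.033600/0.373440 ≈ 0.0900.
Conditioning on cardholder travelling abroad lowers the posterior on genuine card theft: the classic explaining-away effect in a common-effect structure.

Pr(genuine card theft | fraud alert) ≈ 0.1699; Pr(genuine card theft | fraud alert, cardholder travelling abroad) ≈ 0.0900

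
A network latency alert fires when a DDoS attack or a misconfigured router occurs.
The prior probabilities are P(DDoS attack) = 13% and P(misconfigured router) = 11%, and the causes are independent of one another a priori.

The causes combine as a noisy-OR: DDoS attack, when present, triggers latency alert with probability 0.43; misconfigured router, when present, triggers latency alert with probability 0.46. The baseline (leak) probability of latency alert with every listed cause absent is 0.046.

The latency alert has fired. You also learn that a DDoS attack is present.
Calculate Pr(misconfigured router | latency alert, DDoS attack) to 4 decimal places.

Pr(misconfigured router | latency alert, DDoS attack) ≈ 0.1606

Under noisy-OR, P(latency alert | causes) = 1 − (1−0.046)·∏(1−qᵢ) over the active causes.
Weight on misconfigured router=true, given the evidence: 0.706359*0.11 = 0.077699
Denominator P(latency alert | DDoS attack): 0.45622*0.89 + 0.706359*0.11 = 0.483735
P(misconfigured router | latency alert, DDoS attack) = 0.077699/0.483735 ≈ 0.1606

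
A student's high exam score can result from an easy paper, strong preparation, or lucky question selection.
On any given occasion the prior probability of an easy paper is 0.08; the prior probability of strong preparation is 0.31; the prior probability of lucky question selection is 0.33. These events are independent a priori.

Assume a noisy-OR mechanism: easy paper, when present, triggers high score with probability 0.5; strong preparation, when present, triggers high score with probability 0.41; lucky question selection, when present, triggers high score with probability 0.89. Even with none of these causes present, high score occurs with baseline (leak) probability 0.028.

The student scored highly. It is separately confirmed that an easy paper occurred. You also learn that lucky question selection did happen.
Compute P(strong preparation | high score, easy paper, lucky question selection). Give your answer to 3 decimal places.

P(strong preparation | high score, easy paper, lucky question selection) ≈ 0.315

Under noisy-OR, P(high score | causes) = 1 − (1−0.028)·∏(1−qᵢ) over the active causes.
Weight on strong preparation=true, given the evidence: 0.968459·0.31 = 0.300222
The normalizing constant is 0.94654·0.69 + 0.968459·0.31 = 0.953335
P(strong preparation | high score, easy paper, lucky question selection) = 0.300222/0.953335 ≈ 0.315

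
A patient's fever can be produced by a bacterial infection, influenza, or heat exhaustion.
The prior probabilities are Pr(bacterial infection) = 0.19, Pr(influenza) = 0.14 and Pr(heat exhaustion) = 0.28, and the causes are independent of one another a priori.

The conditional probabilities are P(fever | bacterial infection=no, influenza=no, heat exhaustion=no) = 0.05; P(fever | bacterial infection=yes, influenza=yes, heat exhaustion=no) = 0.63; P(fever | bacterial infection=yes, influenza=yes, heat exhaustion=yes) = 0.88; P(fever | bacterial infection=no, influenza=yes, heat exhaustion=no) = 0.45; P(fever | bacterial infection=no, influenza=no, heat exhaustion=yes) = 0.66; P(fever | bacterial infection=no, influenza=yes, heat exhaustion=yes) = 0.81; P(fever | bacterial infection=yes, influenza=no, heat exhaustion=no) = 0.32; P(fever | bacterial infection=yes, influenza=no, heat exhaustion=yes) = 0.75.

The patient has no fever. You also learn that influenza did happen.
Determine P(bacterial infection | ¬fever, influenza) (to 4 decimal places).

Numerator (weight on configurations with bacterial infection): 0.050616 + 0.006384 = 0.057000
Denominator P(¬fever | influenza): 0.55*0.81*0.72 + 0.19*0.81*0.28 + 0.37*0.19*0.72 + 0.12*0.19*0.28 = 0.420852
Posterior = 0.057000 / 0.420852 ≈ 0.1354

P(bacterial infection | ¬fever, influenza) ≈ 0.1354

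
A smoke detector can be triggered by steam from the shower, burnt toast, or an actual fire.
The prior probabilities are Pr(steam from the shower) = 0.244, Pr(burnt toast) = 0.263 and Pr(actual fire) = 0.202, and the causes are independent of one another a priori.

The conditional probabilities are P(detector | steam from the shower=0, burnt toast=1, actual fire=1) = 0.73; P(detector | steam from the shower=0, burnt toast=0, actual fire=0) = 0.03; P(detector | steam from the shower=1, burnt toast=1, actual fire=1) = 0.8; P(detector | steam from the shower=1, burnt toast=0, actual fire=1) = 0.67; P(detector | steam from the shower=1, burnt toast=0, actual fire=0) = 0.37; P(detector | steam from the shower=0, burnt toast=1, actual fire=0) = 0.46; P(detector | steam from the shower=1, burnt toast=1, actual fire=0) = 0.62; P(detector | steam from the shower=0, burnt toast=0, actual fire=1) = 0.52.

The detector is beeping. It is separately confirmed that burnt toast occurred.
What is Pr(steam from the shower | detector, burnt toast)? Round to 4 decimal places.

Sum P(detector|·) weighted by the priors over the 4 (steam from the shower, actual fire) configurations:
  P(detector | burnt toast) = 0.46*0.756*0.798 + 0.73*0.756*0.202 + 0.62*0.244*0.798 + 0.8*0.244*0.202
        = 0.277512 + 0.111480 + 0.120721 + 0.039430 = 0.549143
Configurations with steam from the shower contribute 0.160151, so
  P(steam from the shower | detector, burnt toast) = 0.160151 / 0.549143 ≈ 0.2916

Pr(steam from the shower | detector, burnt toast) ≈ 0.2916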